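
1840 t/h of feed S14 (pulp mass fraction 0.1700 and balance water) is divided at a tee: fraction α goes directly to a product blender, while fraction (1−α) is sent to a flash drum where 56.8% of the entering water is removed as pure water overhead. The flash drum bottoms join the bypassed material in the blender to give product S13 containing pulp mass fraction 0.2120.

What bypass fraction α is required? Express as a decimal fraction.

All 1840×0.170 = 312.8 t/h of pulp reaches S13, so S13 = 312.8/0.212 = 1475.5 t/h and vapour = 364.53 t/h.
The evaporator receives (1−α)·1840 of feed at 0.830 water and removes 0.568 of that water:
0.568×0.830×(1−α)×1840 = 364.53
(1−α) = 364.53/867.45 = 0.4202;  α = 0.5798.

0.580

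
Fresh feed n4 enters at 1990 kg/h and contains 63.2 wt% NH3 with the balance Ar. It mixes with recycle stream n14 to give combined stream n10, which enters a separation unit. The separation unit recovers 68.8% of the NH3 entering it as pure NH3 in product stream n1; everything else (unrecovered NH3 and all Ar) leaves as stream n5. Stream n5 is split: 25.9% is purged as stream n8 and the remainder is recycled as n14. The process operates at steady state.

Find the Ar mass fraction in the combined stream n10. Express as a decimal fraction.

0.633

Ar enters only via n4 and leaves only via the purge: 1990×0.368 = 0.259×(Ar in n5), and the separation unit passes all Ar, so Ar in n10 = Ar in n5 = 2827.5 kg/h.
NH3 in n10: m_A = 1990×0.632 + (1−0.259)·(1−0.688)·m_A, so m_A = 1257.7/0.7688 = 1635.9 kg/h.
n10 = 1635.9 + 2827.5 = 4463.4 kg/h.
Ar fraction in n10 = 2827.5/4463.4 = 0.633.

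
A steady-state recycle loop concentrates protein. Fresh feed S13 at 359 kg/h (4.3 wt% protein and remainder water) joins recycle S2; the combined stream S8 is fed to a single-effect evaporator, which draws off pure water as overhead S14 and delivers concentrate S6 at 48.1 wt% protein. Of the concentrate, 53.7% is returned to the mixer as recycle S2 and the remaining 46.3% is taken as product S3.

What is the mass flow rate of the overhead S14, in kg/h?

Overall protein balance (none leaves overhead): protein in fresh feed = protein in product, i.e. 359×0.043 = (1−0.537)·S6·0.481.
S6 = 15.437/(0.481×0.463) = 69.317 kg/h.
Recycle S2 = 0.537×69.317 = 37.223 kg/h.
Combined feed S8 = 359 + 37.223 = 396.22 kg/h.
Overhead S14 = S8 − S6 = 396.22 − 69.317 = 326.91 kg/h.

326.9 kg/h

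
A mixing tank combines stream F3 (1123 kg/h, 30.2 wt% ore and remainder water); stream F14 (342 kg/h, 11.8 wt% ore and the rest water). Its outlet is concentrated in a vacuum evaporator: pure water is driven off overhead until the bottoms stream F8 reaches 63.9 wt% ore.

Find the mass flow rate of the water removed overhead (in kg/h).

871.1 kg/h

ore entering = 1123×0.302 + 342×0.118 = 379.5 kg/h.
All ore reports to F8, so F8 = 379.5/0.639 = 593.9 kg/h.
Total feed = 1465 kg/h; overhead = 1465 − 593.9 = 871.1 kg/h.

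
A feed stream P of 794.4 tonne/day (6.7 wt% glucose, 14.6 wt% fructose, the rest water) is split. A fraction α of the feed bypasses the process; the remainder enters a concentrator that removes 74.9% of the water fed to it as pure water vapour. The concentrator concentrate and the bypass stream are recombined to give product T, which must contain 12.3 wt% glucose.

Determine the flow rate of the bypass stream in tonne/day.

180.8 tonne/day

All 794.4×0.067 = 53.225 tonne/day of glucose reaches T, so T = 53.225/0.123 = 432.72 tonne/day and vapour = 361.68 tonne/day.
The evaporator receives (1−α)·794.4 of feed at 0.787 water and removes 0.749 of that water:
0.749×0.787×(1−α)×794.4 = 361.68
(1−α) = 361.68/468.27 = 0.7724;  α = 0.2276.
Bypass flow = 0.2276×794.4 = 180.83 tonne/day.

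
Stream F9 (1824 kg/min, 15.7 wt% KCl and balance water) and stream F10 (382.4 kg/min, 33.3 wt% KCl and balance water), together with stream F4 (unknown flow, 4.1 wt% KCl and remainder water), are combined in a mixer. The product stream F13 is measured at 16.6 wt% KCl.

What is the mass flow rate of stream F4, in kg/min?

379.6 kg/min

Let F4 be the unknown flow. Total out = 2206.4 + F4.
KCl balance: 413.71 + 0.041·F4 = 0.166·(2206.4 + F4)
(0.041 − 0.166)·F4 = 0.166×2206.4 − 413.71 = -47.445
F4 = -47.445 / -0.125 = 379.56 kg/min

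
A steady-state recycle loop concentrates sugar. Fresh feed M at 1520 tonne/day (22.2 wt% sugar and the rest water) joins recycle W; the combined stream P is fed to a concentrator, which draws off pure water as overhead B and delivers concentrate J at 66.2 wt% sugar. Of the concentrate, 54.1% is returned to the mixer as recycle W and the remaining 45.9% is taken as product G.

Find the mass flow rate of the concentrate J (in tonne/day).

Overall sugar balance (none leaves overhead): sugar in fresh feed = sugar in product, i.e. 1520×0.222 = (1−0.541)·J·0.662.
J = 337.44/(0.662×0.459) = 1110.5 tonne/day.

1111 tonne/day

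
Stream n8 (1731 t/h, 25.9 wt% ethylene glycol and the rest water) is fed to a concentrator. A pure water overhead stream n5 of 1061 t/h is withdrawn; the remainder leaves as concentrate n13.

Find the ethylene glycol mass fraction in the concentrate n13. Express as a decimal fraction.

ethylene glycol is not removed: 1731×0.259 = 448.33 t/h of ethylene glycol enters n13.
Concentrate = 1731 − 1061 = 670 t/h.
Mass fraction = 448.33/670 = 0.669.

0.669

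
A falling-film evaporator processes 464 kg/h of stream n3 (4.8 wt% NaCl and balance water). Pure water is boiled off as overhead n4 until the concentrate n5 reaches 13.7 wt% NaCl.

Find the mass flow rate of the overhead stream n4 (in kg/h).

301.4 kg/h

NaCl is conserved: 464×0.048 = 22.272 kg/h all reports to the concentrate.
Concentrate = 22.272/(target fraction) = 162.57 kg/h.
Overhead = 464 − 162.57 = 301.43 kg/h.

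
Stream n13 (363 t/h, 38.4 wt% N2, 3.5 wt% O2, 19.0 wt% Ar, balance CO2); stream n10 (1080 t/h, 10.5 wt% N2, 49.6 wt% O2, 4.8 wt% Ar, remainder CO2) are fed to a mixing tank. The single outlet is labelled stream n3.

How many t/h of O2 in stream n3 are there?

O2 out = O2 in = 363×0.035 + 1080×0.496 = 548.38 t/h.

548.4 t/h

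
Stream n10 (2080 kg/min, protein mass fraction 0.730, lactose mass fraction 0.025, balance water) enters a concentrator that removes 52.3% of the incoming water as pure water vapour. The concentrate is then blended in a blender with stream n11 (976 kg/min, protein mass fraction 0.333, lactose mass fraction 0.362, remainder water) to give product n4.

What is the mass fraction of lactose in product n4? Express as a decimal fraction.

Vapour removed = 0.523×0.245×2080 = 266.52 kg/min; concentrate = 1813.5 kg/min.
lactose reaching the mixer = 52 (from concentrate) + 976×0.362 = 405.31 kg/min.
Product flow = 1813.5 + 976 = 2789.5 kg/min; lactose fraction = 0.145.

0.145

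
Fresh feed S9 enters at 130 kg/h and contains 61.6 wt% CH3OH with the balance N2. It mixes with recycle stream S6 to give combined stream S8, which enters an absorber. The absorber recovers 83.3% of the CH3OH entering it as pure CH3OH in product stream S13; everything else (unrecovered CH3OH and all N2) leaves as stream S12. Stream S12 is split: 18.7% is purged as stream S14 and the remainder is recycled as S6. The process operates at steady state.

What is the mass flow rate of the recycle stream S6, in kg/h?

N2 enters only via S9 and leaves only via the purge: 130×0.384 = 0.187×(N2 in S12), and the absorber passes all N2, so N2 in S8 = N2 in S12 = 266.95 kg/h.
CH3OH in S8: m_A = 130×0.616 + (1−0.187)·(1−0.833)·m_A, so m_A = 80.08/0.8642 = 92.661 kg/h.
S12 = (1−0.833)×92.661 + 266.95 = 282.43 kg/h.
Recycle S6 = (1−0.187)×282.43 = 229.61 kg/h.

229.6 kg/h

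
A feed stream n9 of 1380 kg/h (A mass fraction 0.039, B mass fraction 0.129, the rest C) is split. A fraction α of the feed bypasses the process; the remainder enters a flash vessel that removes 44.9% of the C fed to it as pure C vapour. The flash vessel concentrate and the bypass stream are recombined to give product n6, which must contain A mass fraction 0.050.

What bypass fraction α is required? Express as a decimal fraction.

All 1380×0.039 = 53.82 kg/h of A reaches n6, so n6 = 53.82/0.050 = 1076.4 kg/h and vapour = 303.6 kg/h.
The evaporator receives (1−α)·1380 of feed at 0.832 C and removes 0.449 of that C:
0.449×0.832×(1−α)×1380 = 303.6
(1−α) = 303.6/515.52 = 0.5889;  α = 0.4111.

0.411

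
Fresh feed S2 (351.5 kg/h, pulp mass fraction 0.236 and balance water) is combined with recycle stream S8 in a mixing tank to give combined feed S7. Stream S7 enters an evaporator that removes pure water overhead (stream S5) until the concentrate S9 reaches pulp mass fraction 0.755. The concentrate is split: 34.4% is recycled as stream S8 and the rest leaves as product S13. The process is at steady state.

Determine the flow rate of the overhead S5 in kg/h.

241.6 kg/h

Overall pulp balance (none leaves overhead): pulp in fresh feed = pulp in product, i.e. 351.5×0.236 = (1−0.344)·S9·0.755.
S9 = 82.954/(0.755×0.656) = 167.49 kg/h.
Recycle S8 = 0.344×167.49 = 57.616 kg/h.
Combined feed S7 = 351.5 + 57.616 = 409.12 kg/h.
Overhead S5 = S7 − S9 = 409.12 − 167.49 = 241.63 kg/h.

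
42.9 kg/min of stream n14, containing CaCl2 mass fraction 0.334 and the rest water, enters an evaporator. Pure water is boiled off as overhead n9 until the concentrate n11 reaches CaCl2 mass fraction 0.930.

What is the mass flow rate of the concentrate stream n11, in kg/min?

15.41 kg/min

CaCl2 is conserved: 42.9×0.334 = 14.329 kg/min all reports to the concentrate.
Concentrate = 14.329/(target fraction) = 15.407 kg/min.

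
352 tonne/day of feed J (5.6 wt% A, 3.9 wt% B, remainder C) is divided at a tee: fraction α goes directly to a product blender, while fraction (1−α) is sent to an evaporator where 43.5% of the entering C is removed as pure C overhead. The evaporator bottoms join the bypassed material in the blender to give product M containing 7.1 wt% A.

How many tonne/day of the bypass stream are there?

163.1 tonne/day

All 352×0.056 = 19.712 tonne/day of A reaches M, so M = 19.712/0.071 = 277.63 tonne/day and vapour = 74.366 tonne/day.
The evaporator receives (1−α)·352 of feed at 0.905 C and removes 0.435 of that C:
0.435×0.905×(1−α)×352 = 74.366
(1−α) = 74.366/138.57 = 0.5367;  α = 0.4633.
Bypass flow = 0.4633×352 = 163.1 tonne/day.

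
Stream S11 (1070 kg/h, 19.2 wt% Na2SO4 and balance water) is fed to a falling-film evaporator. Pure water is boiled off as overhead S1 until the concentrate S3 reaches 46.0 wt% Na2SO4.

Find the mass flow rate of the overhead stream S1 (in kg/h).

623.4 kg/h

Na2SO4 is conserved: 1070×0.192 = 205.44 kg/h all reports to the concentrate.
Concentrate = 205.44/(target fraction) = 446.61 kg/h.
Overhead = 1070 − 446.61 = 623.39 kg/h.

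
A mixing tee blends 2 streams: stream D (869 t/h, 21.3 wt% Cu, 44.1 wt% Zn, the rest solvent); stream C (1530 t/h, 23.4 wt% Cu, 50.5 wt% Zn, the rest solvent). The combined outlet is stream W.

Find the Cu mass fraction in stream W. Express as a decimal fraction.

Total flow out = 869 + 1530 = 2399 t/h.
Cu in = 869×0.213 + 1530×0.234 = 543.12 t/h.
Cu mass fraction in W = 543.12/2399 = 0.2264.

0.2264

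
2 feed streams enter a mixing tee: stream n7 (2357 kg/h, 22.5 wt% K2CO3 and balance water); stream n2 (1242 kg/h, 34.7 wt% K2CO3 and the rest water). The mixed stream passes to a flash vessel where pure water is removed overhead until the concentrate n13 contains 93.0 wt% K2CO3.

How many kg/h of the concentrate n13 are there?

K2CO3 entering = 2357×0.225 + 1242×0.347 = 961.3 kg/h.
All K2CO3 reports to n13, so n13 = 961.3/0.930 = 1033.7 kg/h.

1034 kg/h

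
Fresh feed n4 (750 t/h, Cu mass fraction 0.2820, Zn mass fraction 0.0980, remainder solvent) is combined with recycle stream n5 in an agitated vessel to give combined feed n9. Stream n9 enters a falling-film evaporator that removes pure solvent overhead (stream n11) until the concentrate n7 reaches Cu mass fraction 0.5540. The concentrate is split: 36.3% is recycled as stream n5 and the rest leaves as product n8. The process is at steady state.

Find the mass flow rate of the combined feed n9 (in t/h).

Overall Cu balance (none leaves overhead): Cu in fresh feed = Cu in product, i.e. 750×0.282 = (1−0.363)·n7·0.554.
n7 = 211.5/(0.554×0.637) = 599.32 t/h.
Recycle n5 = 0.363×599.32 = 217.55 t/h.
Combined feed n9 = 750 + 217.55 = 967.55 t/h.

967.6 t/h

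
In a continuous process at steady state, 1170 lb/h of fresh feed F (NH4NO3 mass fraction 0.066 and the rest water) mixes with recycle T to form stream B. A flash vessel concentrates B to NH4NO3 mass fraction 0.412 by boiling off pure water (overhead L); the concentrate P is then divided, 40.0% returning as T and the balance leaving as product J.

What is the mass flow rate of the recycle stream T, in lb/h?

125 lb/h

Overall NH4NO3 balance (none leaves overhead): NH4NO3 in fresh feed = NH4NO3 in product, i.e. 1170×0.066 = (1−0.400)·P·0.412.
P = 77.22/(0.412×0.600) = 312.38 lb/h.
Recycle T = 0.400×312.38 = 124.95 lb/h.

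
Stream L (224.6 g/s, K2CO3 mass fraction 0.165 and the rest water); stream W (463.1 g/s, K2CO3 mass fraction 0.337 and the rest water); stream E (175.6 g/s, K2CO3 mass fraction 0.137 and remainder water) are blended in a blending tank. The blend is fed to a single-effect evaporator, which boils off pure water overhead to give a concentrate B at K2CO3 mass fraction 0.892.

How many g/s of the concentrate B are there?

K2CO3 entering = 224.6×0.165 + 463.1×0.337 + 175.6×0.137 = 217.18 g/s.
All K2CO3 reports to B, so B = 217.18/0.892 = 243.48 g/s.

243.5 g/s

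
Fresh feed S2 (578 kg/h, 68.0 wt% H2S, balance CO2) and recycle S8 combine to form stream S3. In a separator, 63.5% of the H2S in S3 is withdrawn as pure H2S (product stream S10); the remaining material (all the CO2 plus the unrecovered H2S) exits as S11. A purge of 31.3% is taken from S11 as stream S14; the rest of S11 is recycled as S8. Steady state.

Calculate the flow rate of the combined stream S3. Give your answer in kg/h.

CO2 enters only via S2 and leaves only via the purge: 578×0.320 = 0.313×(CO2 in S11), and the separator passes all CO2, so CO2 in S3 = CO2 in S11 = 590.93 kg/h.
H2S in S3: m_A = 578×0.680 + (1−0.313)·(1−0.635)·m_A, so m_A = 393.04/0.7492 = 524.58 kg/h.
S3 = 524.58 + 590.93 = 1115.5 kg/h.

1116 kg/h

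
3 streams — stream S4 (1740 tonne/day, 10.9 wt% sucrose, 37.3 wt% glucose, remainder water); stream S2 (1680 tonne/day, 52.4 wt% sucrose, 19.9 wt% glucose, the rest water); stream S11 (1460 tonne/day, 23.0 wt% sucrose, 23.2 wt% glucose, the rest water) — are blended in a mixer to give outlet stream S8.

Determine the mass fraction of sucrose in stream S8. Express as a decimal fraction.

Total flow out = 1740 + 1680 + 1460 = 4880 tonne/day.
sucrose in = 1740×0.109 + 1680×0.524 + 1460×0.230 = 1405.8 tonne/day.
sucrose mass fraction in S8 = 1405.8/4880 = 0.288.

0.288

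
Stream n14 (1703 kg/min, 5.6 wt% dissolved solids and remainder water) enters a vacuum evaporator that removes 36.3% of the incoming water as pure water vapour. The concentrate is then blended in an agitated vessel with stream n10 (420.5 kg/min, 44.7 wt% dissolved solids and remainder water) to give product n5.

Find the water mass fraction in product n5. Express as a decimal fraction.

Vapour removed = 0.363×0.944×1703 = 583.57 kg/min; concentrate = 1119.4 kg/min.
water reaching the mixer = 1024.1 (from concentrate) + 420.5×0.553 = 1256.6 kg/min.
Product flow = 1119.4 + 420.5 = 1539.9 kg/min; water fraction = 0.816.

0.816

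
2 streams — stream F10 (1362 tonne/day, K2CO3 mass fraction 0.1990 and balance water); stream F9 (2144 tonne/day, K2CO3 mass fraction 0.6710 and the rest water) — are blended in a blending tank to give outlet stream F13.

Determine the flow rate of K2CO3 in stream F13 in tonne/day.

1710 tonne/day

K2CO3 out = K2CO3 in = 1362×0.199 + 2144×0.671 = 1709.7 tonne/day.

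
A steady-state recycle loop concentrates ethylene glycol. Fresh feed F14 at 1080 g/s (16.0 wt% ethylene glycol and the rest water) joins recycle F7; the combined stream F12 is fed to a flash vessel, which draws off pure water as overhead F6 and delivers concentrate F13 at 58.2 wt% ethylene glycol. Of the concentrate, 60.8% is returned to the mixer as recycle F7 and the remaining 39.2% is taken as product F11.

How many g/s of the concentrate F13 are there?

Overall ethylene glycol balance (none leaves overhead): ethylene glycol in fresh feed = ethylene glycol in product, i.e. 1080×0.160 = (1−0.608)·F13·0.582.
F13 = 172.8/(0.582×0.392) = 757.42 g/s.

757.4 g/s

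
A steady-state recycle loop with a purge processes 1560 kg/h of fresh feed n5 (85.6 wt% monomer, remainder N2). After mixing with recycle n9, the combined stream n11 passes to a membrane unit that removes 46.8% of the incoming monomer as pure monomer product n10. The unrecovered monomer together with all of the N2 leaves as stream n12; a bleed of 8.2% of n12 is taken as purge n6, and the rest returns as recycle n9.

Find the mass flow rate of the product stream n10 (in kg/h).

1221 kg/h

monomer in n11: m_A = 1560×0.856 + (1−0.082)·(1−0.468)·m_A, so m_A = 1335.4/0.5116 = 2610 kg/h.
Product n10 = 0.468×2610 = 1221.5 kg/h.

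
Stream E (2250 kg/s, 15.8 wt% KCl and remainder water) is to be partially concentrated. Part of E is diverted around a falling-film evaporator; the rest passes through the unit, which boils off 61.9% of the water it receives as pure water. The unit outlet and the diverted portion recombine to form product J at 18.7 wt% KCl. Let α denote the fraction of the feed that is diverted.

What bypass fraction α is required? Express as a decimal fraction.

All 2250×0.158 = 355.5 kg/s of KCl reaches J, so J = 355.5/0.187 = 1901.1 kg/s and vapour = 348.93 kg/s.
The evaporator receives (1−α)·2250 of feed at 0.842 water and removes 0.619 of that water:
0.619×0.842×(1−α)×2250 = 348.93
(1−α) = 348.93/1172.7 = 0.2975;  α = 0.7025.

0.702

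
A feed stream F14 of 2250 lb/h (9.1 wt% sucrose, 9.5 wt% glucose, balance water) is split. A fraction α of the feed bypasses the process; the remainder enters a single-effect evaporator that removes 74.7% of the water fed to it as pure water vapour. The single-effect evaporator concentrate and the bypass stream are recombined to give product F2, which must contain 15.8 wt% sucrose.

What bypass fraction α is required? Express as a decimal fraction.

All 2250×0.091 = 204.75 lb/h of sucrose reaches F2, so F2 = 204.75/0.158 = 1295.9 lb/h and vapour = 954.11 lb/h.
The evaporator receives (1−α)·2250 of feed at 0.814 water and removes 0.747 of that water:
0.747×0.814×(1−α)×2250 = 954.11
(1−α) = 954.11/1368.1 = 0.6974;  α = 0.3026.

0.303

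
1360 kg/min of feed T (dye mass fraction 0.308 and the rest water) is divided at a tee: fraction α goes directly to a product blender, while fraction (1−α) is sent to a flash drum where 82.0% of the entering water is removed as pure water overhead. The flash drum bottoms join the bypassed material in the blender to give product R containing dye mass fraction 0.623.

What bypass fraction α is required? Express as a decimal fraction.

All 1360×0.308 = 418.88 kg/min of dye reaches R, so R = 418.88/0.623 = 672.36 kg/min and vapour = 687.64 kg/min.
The evaporator receives (1−α)·1360 of feed at 0.692 water and removes 0.820 of that water:
0.820×0.692×(1−α)×1360 = 687.64
(1−α) = 687.64/771.72 = 0.8911;  α = 0.1089.

0.109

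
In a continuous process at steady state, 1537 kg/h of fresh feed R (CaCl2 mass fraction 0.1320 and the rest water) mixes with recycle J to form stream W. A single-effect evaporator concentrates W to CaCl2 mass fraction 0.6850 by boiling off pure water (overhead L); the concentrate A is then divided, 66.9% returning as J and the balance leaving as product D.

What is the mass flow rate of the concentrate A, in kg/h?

Overall CaCl2 balance (none leaves overhead): CaCl2 in fresh feed = CaCl2 in product, i.e. 1537×0.132 = (1−0.669)·A·0.685.
A = 202.88/(0.685×0.331) = 894.81 kg/h.

894.8 kg/h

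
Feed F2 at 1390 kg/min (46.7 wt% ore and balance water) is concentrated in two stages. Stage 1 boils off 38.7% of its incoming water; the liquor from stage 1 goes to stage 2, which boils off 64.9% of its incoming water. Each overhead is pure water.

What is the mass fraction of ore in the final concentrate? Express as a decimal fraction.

water in feed = 1390×0.533 = 740.87 kg/min.
After stage 1: water left = (1−0.387)×740.87 = 454.15; stream total = 1103.3 kg/min.
After stage 2: water left = (1−0.649)×454.15 = 159.41; final concentrate = 808.54 kg/min.
ore fraction = 649.13/808.54 = 0.803.

0.803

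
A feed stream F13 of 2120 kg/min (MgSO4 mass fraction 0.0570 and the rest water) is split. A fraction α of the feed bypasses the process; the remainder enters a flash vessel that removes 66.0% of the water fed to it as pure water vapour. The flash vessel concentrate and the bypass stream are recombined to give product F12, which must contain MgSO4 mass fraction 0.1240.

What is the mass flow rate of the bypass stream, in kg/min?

279.5 kg/min

All 2120×0.057 = 120.84 kg/min of MgSO4 reaches F12, so F12 = 120.84/0.124 = 974.52 kg/min and vapour = 1145.5 kg/min.
The evaporator receives (1−α)·2120 of feed at 0.943 water and removes 0.660 of that water:
0.660×0.943×(1−α)×2120 = 1145.5
(1−α) = 1145.5/1319.4 = 0.8682;  α = 0.1318.
Bypass flow = 0.1318×2120 = 279.51 kg/min.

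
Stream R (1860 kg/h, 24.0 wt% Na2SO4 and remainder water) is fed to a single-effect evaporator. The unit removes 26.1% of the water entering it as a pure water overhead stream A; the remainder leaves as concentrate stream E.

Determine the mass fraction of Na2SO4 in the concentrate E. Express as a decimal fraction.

Na2SO4 is not removed: 1860×0.240 = 446.4 kg/h of Na2SO4 enters E.
water entering = 1860×0.760 = 1413.6 kg/h; overhead removed = 0.261×1413.6 = 368.95 kg/h.
Concentrate = 1860 − 368.95 = 1491.1 kg/h.
Mass fraction = 446.4/1491.1 = 0.299.

0.299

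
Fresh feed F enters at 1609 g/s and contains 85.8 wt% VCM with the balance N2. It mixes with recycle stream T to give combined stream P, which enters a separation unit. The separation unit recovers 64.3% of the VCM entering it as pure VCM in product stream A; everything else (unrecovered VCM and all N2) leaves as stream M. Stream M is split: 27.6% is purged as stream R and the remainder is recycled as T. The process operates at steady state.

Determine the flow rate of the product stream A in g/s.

VCM in P: m_A = 1609×0.858 + (1−0.276)·(1−0.643)·m_A, so m_A = 1380.5/0.7415 = 1861.7 g/s.
Product A = 0.643×1861.7 = 1197.1 g/s.

1197 g/s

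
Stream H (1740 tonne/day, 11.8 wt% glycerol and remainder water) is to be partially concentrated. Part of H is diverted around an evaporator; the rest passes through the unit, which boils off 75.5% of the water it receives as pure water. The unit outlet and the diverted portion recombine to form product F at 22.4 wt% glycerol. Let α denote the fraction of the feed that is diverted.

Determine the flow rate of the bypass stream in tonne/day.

503.5 tonne/day

All 1740×0.118 = 205.32 tonne/day of glycerol reaches F, so F = 205.32/0.224 = 916.61 tonne/day and vapour = 823.39 tonne/day.
The evaporator receives (1−α)·1740 of feed at 0.882 water and removes 0.755 of that water:
0.755×0.882×(1−α)×1740 = 823.39
(1−α) = 823.39/1158.7 = 0.7106;  α = 0.2894.
Bypass flow = 0.2894×1740 = 503.51 tonne/day.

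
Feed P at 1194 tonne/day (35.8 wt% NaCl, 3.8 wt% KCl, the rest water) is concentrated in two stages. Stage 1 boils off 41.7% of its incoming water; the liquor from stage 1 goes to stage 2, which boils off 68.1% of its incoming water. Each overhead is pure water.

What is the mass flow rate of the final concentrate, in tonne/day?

606.9 tonne/day

water in feed = 1194×0.604 = 721.18 tonne/day.
After stage 1: water left = (1−0.417)×721.18 = 420.45; stream total = 893.27 tonne/day.
After stage 2: water left = (1−0.681)×420.45 = 134.12; final concentrate = 606.95 tonne/day.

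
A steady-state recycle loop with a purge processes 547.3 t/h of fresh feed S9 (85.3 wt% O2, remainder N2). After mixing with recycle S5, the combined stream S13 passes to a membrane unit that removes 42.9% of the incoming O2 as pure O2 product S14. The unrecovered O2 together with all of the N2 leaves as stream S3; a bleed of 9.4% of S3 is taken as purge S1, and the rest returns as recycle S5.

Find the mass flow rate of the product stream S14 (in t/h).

414.9 t/h

O2 in S13: m_A = 547.3×0.853 + (1−0.094)·(1−0.429)·m_A, so m_A = 466.85/0.4827 = 967.21 t/h.
Product S14 = 0.429×967.21 = 414.93 t/h.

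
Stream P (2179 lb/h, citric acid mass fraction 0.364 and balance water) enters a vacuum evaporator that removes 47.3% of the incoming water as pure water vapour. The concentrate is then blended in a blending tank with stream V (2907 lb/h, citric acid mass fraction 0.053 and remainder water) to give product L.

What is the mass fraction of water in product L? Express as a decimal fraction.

0.786

Vapour removed = 0.473×0.636×2179 = 655.5 lb/h; concentrate = 1523.5 lb/h.
water reaching the mixer = 730.34 (from concentrate) + 2907×0.947 = 3483.3 lb/h.
Product flow = 1523.5 + 2907 = 4430.5 lb/h; water fraction = 0.786.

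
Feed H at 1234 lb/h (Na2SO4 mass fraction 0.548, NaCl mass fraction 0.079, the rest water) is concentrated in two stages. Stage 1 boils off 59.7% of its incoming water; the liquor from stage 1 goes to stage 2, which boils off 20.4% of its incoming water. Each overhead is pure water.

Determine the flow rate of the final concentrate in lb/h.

921.4 lb/h

water in feed = 1234×0.373 = 460.28 lb/h.
After stage 1: water left = (1−0.597)×460.28 = 185.49; stream total = 959.21 lb/h.
After stage 2: water left = (1−0.204)×185.49 = 147.65; final concentrate = 921.37 lb/h.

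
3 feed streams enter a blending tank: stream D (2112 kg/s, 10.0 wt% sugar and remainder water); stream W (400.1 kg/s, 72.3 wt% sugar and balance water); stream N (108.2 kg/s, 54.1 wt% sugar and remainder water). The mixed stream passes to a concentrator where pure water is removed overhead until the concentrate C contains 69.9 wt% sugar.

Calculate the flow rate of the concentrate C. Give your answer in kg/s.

sugar entering = 2112×0.100 + 400.1×0.723 + 108.2×0.541 = 559.01 kg/s.
All sugar reports to C, so C = 559.01/0.699 = 799.73 kg/s.

799.7 kg/s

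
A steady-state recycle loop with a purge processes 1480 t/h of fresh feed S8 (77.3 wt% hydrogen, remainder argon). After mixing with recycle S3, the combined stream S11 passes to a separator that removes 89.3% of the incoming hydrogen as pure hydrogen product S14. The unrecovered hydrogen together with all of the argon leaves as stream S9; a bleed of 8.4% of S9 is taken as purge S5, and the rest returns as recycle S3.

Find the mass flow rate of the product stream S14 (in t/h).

hydrogen in S11: m_A = 1480×0.773 + (1−0.084)·(1−0.893)·m_A, so m_A = 1144/0.9020 = 1268.4 t/h.
Product S14 = 0.893×1268.4 = 1132.6 t/h.

1133 t/h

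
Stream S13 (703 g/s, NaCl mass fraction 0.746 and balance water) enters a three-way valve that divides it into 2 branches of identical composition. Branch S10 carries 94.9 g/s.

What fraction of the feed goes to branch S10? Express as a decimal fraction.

Fraction to S10 = 94.9/703 = 0.1350.

0.135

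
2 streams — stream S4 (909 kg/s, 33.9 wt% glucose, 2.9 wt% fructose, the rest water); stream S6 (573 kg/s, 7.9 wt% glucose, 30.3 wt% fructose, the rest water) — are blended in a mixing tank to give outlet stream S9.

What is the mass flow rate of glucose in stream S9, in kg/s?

353.4 kg/s

glucose out = glucose in = 909×0.339 + 573×0.079 = 353.42 kg/s.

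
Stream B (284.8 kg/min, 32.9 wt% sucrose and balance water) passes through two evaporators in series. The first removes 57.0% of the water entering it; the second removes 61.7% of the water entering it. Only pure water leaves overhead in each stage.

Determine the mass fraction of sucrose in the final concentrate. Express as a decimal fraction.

water in feed = 284.8×0.671 = 191.1 kg/min.
After stage 1: water left = (1−0.570)×191.1 = 82.173; stream total = 175.87 kg/min.
After stage 2: water left = (1−0.617)×82.173 = 31.472; final concentrate = 125.17 kg/min.
sucrose fraction = 93.699/125.17 = 0.749.

0.749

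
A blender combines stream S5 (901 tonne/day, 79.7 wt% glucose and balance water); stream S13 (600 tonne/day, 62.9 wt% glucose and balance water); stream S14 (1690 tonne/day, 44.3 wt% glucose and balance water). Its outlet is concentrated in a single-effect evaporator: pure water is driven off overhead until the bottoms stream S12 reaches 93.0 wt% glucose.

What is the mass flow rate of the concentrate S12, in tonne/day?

1983 tonne/day

glucose entering = 901×0.797 + 600×0.629 + 1690×0.443 = 1844.2 tonne/day.
All glucose reports to S12, so S12 = 1844.2/0.930 = 1983 tonne/day.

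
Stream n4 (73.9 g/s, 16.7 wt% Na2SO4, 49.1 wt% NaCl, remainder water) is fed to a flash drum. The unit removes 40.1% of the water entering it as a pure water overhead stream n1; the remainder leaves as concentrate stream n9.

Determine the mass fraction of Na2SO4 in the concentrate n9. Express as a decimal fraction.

0.1935

Na2SO4 is not removed: 73.9×0.167 = 12.341 g/s of Na2SO4 enters n9.
water entering = 73.9×0.342 = 25.274 g/s; overhead removed = 0.401×25.274 = 10.135 g/s.
Concentrate = 73.9 − 10.135 = 63.765 g/s.
Mass fraction = 12.341/63.765 = 0.1935.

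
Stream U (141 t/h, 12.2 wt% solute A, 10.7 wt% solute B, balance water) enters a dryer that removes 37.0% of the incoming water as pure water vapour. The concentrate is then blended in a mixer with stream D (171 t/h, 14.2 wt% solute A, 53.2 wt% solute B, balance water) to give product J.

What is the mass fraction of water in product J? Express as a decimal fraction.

Vapour removed = 0.370×0.771×141 = 40.223 t/h; concentrate = 100.78 t/h.
water reaching the mixer = 68.488 (from concentrate) + 171×0.326 = 124.23 t/h.
Product flow = 100.78 + 171 = 271.78 t/h; water fraction = 0.457.

0.457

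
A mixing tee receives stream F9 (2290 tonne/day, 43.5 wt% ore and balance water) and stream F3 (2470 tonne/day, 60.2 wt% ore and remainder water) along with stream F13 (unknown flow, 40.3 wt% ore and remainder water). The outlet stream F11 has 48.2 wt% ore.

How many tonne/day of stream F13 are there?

2389 tonne/day

Let F13 be the unknown flow. Total out = 4760 + F13.
ore balance: 2483.1 + 0.403·F13 = 0.482·(4760 + F13)
(0.403 − 0.482)·F13 = 0.482×4760 − 2483.1 = -188.77
F13 = -188.77 / -0.079 = 2389.5 tonne/day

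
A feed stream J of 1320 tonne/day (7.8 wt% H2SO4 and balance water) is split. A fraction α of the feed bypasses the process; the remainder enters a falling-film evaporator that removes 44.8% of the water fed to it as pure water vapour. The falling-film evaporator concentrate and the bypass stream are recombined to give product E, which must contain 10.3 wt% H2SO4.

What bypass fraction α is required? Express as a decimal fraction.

All 1320×0.078 = 102.96 tonne/day of H2SO4 reaches E, so E = 102.96/0.103 = 999.61 tonne/day and vapour = 320.39 tonne/day.
The evaporator receives (1−α)·1320 of feed at 0.922 water and removes 0.448 of that water:
0.448×0.922×(1−α)×1320 = 320.39
(1−α) = 320.39/545.23 = 0.5876;  α = 0.4124.

0.412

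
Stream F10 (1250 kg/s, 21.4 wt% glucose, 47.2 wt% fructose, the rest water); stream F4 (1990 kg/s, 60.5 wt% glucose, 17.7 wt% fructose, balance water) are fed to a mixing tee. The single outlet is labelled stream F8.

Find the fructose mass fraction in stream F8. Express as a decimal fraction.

0.2908

Total flow out = 1250 + 1990 = 3240 kg/s.
fructose in = 1250×0.472 + 1990×0.177 = 942.23 kg/s.
fructose mass fraction in F8 = 942.23/3240 = 0.2908.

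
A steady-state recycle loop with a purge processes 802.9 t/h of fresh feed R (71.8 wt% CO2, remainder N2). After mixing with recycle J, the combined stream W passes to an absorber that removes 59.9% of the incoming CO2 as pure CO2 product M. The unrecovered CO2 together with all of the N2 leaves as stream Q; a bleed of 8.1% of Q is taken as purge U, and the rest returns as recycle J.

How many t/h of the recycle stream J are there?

N2 enters only via R and leaves only via the purge: 802.9×0.282 = 0.081×(N2 in Q), and the absorber passes all N2, so N2 in W = N2 in Q = 2795.3 t/h.
CO2 in W: m_A = 802.9×0.718 + (1−0.081)·(1−0.599)·m_A, so m_A = 576.48/0.6315 = 912.91 t/h.
Q = (1−0.599)×912.91 + 2795.3 = 3161.4 t/h.
Recycle J = (1−0.081)×3161.4 = 2905.3 t/h.

2905 t/h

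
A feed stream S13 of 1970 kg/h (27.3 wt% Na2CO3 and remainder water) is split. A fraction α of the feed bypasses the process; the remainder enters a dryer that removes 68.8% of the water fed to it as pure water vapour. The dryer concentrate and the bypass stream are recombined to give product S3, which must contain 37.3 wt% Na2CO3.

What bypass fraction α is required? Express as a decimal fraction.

0.464

All 1970×0.273 = 537.81 kg/h of Na2CO3 reaches S3, so S3 = 537.81/0.373 = 1441.8 kg/h and vapour = 528.15 kg/h.
The evaporator receives (1−α)·1970 of feed at 0.727 water and removes 0.688 of that water:
0.688×0.727×(1−α)×1970 = 528.15
(1−α) = 528.15/985.35 = 0.5360;  α = 0.4640.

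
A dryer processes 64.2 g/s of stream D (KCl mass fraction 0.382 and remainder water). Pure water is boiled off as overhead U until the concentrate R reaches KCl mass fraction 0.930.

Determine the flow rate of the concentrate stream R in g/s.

26.37 g/s

KCl is conserved: 64.2×0.382 = 24.524 g/s all reports to the concentrate.
Concentrate = 24.524/(target fraction) = 26.37 g/s.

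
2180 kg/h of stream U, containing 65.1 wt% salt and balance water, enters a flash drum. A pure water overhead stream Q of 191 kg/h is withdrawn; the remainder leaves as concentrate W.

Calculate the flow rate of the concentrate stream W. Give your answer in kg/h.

Concentrate = 2180 − 191 = 1989 kg/h.

1989 kg/h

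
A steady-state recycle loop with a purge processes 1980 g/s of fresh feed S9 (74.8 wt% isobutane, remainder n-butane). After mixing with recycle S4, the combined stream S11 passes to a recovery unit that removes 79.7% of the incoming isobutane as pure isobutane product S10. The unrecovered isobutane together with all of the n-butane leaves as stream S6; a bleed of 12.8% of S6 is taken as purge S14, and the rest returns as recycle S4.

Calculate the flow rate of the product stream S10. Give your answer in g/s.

1434 g/s

isobutane in S11: m_A = 1980×0.748 + (1−0.128)·(1−0.797)·m_A, so m_A = 1481/0.8230 = 1799.6 g/s.
Product S10 = 0.797×1799.6 = 1434.3 g/s.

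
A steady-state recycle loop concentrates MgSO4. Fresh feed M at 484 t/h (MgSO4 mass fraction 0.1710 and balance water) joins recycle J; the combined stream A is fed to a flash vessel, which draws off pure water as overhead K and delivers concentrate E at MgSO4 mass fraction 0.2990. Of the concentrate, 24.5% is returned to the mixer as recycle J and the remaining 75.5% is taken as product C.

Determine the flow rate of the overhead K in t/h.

Overall MgSO4 balance (none leaves overhead): MgSO4 in fresh feed = MgSO4 in product, i.e. 484×0.171 = (1−0.245)·E·0.299.
E = 82.764/(0.299×0.755) = 366.63 t/h.
Recycle J = 0.245×366.63 = 89.823 t/h.
Combined feed A = 484 + 89.823 = 573.82 t/h.
Overhead K = A − E = 573.82 − 366.63 = 207.2 t/h.

207.2 t/h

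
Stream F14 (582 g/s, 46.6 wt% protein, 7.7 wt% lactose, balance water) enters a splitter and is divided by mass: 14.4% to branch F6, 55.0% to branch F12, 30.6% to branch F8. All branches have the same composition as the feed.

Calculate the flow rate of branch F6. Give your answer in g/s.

Branch F6 flow = 0.144×582 = 83.808 g/s.

83.81 g/s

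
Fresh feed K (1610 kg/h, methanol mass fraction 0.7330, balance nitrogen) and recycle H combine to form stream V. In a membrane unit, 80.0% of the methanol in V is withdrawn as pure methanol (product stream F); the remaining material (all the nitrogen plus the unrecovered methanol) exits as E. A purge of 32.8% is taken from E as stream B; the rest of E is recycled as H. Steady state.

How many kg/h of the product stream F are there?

methanol in V: m_A = 1610×0.733 + (1−0.328)·(1−0.800)·m_A, so m_A = 1180.1/0.8656 = 1363.4 kg/h.
Product F = 0.800×1363.4 = 1090.7 kg/h.

1091 kg/h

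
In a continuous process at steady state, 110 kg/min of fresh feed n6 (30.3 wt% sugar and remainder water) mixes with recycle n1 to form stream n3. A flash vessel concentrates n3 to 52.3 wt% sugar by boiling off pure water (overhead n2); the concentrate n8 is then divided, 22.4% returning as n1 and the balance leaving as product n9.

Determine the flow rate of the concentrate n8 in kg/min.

82.12 kg/min

Overall sugar balance (none leaves overhead): sugar in fresh feed = sugar in product, i.e. 110×0.303 = (1−0.224)·n8·0.523.
n8 = 33.33/(0.523×0.776) = 82.124 kg/min.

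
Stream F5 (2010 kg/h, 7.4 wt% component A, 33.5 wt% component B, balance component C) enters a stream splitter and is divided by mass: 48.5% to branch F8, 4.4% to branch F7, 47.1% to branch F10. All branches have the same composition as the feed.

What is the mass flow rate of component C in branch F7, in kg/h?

52.27 kg/h

Branch F7 total = 0.044×2010 = 88.44 kg/h.
component C in F7 = 0.591×88.44 = 52.268 kg/h.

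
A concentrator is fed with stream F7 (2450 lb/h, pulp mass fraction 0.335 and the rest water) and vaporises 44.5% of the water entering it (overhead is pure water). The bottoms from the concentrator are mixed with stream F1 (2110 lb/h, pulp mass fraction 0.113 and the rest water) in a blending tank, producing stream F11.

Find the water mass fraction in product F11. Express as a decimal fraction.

Vapour removed = 0.445×0.665×2450 = 725.02 lb/h; concentrate = 1725 lb/h.
water reaching the mixer = 904.23 (from concentrate) + 2110×0.887 = 2775.8 lb/h.
Product flow = 1725 + 2110 = 3835 lb/h; water fraction = 0.724.

0.724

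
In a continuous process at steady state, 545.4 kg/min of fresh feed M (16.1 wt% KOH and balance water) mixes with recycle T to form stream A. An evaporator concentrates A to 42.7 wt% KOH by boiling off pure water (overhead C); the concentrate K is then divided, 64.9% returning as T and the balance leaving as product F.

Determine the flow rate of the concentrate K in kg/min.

585.9 kg/min

Overall KOH balance (none leaves overhead): KOH in fresh feed = KOH in product, i.e. 545.4×0.161 = (1−0.649)·K·0.427.
K = 87.809/(0.427×0.351) = 585.88 kg/min.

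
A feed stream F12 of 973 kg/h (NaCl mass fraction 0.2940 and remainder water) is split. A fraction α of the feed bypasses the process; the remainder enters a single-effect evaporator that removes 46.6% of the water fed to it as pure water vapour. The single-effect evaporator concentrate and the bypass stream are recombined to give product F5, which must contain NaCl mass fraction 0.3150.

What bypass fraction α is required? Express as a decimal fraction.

0.797

All 973×0.294 = 286.06 kg/h of NaCl reaches F5, so F5 = 286.06/0.315 = 908.13 kg/h and vapour = 64.867 kg/h.
The evaporator receives (1−α)·973 of feed at 0.706 water and removes 0.466 of that water:
0.466×0.706×(1−α)×973 = 64.867
(1−α) = 64.867/320.11 = 0.2026;  α = 0.7974.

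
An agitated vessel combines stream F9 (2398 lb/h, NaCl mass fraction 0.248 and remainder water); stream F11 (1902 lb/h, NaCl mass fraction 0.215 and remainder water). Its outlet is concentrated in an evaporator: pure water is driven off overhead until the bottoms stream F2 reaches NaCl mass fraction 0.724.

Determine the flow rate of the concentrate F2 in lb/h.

1386 lb/h

NaCl entering = 2398×0.248 + 1902×0.215 = 1003.6 lb/h.
All NaCl reports to F2, so F2 = 1003.6/0.724 = 1386.2 lb/h.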